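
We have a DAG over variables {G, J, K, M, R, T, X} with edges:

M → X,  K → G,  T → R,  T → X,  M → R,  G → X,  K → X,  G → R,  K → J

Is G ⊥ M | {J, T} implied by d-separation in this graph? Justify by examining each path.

Yes

6 paths connect G and M; each must be blocked for d-separation to hold:
Path 1: G ← K → X ← T → R ← M
  X is a collider here and neither X nor any of its descendants is conditioned on, so the collider stays closed — the path is blocked at X.
Path 2: G ← K → X ← M
  X is a collider here and neither X nor any of its descendants is conditioned on, so the collider stays closed — the path is blocked at X.
Path 3: G → R ← T → X ← M
  R is a collider here and neither R nor any of its descendants is conditioned on, so the collider stays closed — the path is blocked at R.
Path 4: G → R ← M
  R is a collider here and neither R nor any of its descendants is conditioned on, so the collider stays closed — the path is blocked at R.
Path 5: G → X ← T → R ← M
  X is a collider here and neither X nor any of its descendants is conditioned on, so the collider stays closed — the path is blocked at X.
Path 6: G → X ← M
  X is a collider here and neither X nor any of its descendants is conditioned on, so the collider stays closed — the path is blocked at X.
Since every path is blocked, d-separation holds.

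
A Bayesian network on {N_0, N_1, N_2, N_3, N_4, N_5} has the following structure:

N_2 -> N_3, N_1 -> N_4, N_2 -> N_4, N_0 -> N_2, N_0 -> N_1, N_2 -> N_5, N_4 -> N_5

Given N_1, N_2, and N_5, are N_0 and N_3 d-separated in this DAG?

Yes

There are 3 undirected paths between N_0 and N_3; checking each against the conditioning set {N_1, N_2, N_5}:
Path 1: N_0 → N_1 → N_4 → N_5 ← N_2 → N_3
  N_1 is a chain here and N_1 is conditioned on, so the path is blocked at N_1.
Path 2: N_0 → N_1 → N_4 ← N_2 → N_3
  N_1 is a chain here and N_1 is conditioned on, so the path is blocked at N_1.
Path 3: N_0 → N_2 → N_3
  N_2 is a chain here and N_2 is conditioned on, so the path is blocked at N_2.
All paths are blocked; N_0 ⊥ N_3 | {N_1, N_2, N_5} holds.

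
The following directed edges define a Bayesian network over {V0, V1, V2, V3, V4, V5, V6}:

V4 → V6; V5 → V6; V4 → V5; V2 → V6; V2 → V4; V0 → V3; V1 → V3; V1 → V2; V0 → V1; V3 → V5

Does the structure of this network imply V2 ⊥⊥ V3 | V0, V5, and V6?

6 paths connect V2 and V3; each must be blocked for d-separation to hold:
Path 1: V2 ← V1 ← V0 → V3
  V0 is a fork here and V0 is conditioned on, so the path is blocked at V0.
Path 2: V2 ← V1 → V3
  V1 is a fork and V1 is not conditioned on — no node blocks this path, so it is active.
Path 3: V2 → V6 ← V5 ← V3
  V5 is a chain here and V5 is conditioned on, so the path is blocked at V5.
Path 4: V2 → V6 ← V4 → V5 ← V3
  V6 is a collider and V6 is conditioned on, which opens it; V4 is a fork and V4 is not conditioned on; V5 is a collider and V5 is conditioned on, which opens it — no node blocks this path, so it is active.
Path 5: V2 → V4 → V5 ← V3
  V4 is a chain and V4 is not conditioned on; V5 is a collider and V5 is conditioned on, which opens it — no node blocks this path, so it is active.
Path 6: V2 → V4 → V6 ← V5 ← V3
  V5 is a chain here and V5 is conditioned on, so the path is blocked at V5.
Because an active path exists, V2 and V3 are not d-separated.

No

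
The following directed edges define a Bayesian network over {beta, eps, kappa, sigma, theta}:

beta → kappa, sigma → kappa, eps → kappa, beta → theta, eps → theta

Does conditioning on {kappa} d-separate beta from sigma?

No

2 paths connect beta and sigma; each must be blocked for d-separation to hold:
  1. beta → kappa ← sigma — kappa:collider[open] ⇒ active
  2. beta → theta ← eps → kappa ← sigma — theta:collider[blocks]; eps:fork[open]; kappa:collider[open] ⇒ blocked
Since the path beta → kappa ← sigma is active, beta and sigma are not d-separated given {kappa}.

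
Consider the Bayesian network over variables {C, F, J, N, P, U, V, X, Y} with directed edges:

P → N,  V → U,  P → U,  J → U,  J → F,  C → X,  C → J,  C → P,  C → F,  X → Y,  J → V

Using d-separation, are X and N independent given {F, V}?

5 paths connect X and N; each must be blocked for d-separation to hold:
  1. X ← C → P → N — C:fork[open]; P:chain[open] ⇒ active
  2. X ← C → F ← J → U ← P → N — C:fork[open]; F:collider[open]; J:fork[open]; U:collider[blocks]; P:fork[open] ⇒ blocked
  3. X ← C → F ← J → V → U ← P → N — C:fork[open]; F:collider[open]; J:fork[open]; V:chain[blocks]; U:collider[blocks]; P:fork[open] ⇒ blocked
  4. X ← C → J → U ← P → N — C:fork[open]; J:chain[open]; U:collider[blocks]; P:fork[open] ⇒ blocked
  5. X ← C → J → V → U ← P → N — C:fork[open]; J:chain[open]; V:chain[blocks]; U:collider[blocks]; P:fork[open] ⇒ blocked
Since the path X ← C → P → N is active, X and N are not d-separated given {F, V}.

No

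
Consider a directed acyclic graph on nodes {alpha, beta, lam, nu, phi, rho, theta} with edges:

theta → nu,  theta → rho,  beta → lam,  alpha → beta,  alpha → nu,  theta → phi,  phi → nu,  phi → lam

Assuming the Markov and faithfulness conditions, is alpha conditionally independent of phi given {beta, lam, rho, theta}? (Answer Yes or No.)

There are 3 undirected paths between alpha and phi; checking each against the conditioning set {beta, lam, rho, theta}:
  1. alpha → beta → lam ← phi — beta:chain[blocks]; lam:collider[open] ⇒ blocked
  2. alpha → nu ← theta → phi — nu:collider[blocks]; theta:fork[blocks] ⇒ blocked
  3. alpha → nu ← phi — nu:collider[blocks] ⇒ blocked
Since every path is blocked, d-separation holds.

Yes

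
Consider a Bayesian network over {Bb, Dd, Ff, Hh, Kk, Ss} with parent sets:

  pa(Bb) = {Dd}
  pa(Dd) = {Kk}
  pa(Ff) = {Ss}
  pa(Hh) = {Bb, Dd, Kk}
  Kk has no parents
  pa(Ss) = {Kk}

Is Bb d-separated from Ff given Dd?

There are 4 undirected paths between Bb and Ff; checking each against the conditioning set {Dd}:
Path 1: Bb → Hh ← Kk → Ss → Ff
  Hh is a collider here and neither Hh nor any of its descendants is conditioned on, so the collider stays closed — the path is blocked at Hh.
Path 2: Bb → Hh ← Dd ← Kk → Ss → Ff
  Hh is a collider here and neither Hh nor any of its descendants is conditioned on, so the collider stays closed — the path is blocked at Hh.
Path 3: Bb ← Dd ← Kk → Ss → Ff
  Dd is a chain here and Dd is conditioned on, so the path is blocked at Dd.
Path 4: Bb ← Dd → Hh ← Kk → Ss → Ff
  Dd is a fork here and Dd is conditioned on, so the path is blocked at Dd.
Every path is blocked, so Bb and Ff are d-separated given {Dd}.

Yes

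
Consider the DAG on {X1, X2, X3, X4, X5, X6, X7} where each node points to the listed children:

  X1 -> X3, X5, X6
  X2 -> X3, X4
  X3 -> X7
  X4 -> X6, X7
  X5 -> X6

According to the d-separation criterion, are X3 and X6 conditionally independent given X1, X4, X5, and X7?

Yes

4 paths connect X3 and X6; each must be blocked for d-separation to hold:
Path 1: X3 ← X2 → X4 → X6
  X4 is a chain here and X4 is conditioned on, so the path is blocked at X4.
Path 2: X3 ← X1 → X5 → X6
  X1 is a fork here and X1 is conditioned on, so the path is blocked at X1.
Path 3: X3 ← X1 → X6
  X1 is a fork here and X1 is conditioned on, so the path is blocked at X1.
Path 4: X3 → X7 ← X4 → X6
  X4 is a fork here and X4 is conditioned on, so the path is blocked at X4.
Every path is blocked, so X3 and X6 are d-separated given {X1, X4, X5, X7}.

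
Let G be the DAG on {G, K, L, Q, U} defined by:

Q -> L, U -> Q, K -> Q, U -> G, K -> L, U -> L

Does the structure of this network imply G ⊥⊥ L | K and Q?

3 paths connect G and L; each must be blocked for d-separation to hold:
Path 1: G ← U → Q ← K → L
  K is a fork here and K is conditioned on, so the path is blocked at K.
Path 2: G ← U → Q → L
  Q is a chain here and Q is conditioned on, so the path is blocked at Q.
Path 3: G ← U → L
  U is a fork and U is not conditioned on — no node blocks this path, so it is active.
At least one path is unblocked, so d-separation fails.

No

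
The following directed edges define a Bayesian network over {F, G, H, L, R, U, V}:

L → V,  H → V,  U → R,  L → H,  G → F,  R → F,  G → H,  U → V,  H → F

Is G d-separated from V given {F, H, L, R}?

Yes

We examine all 6 paths between G and V:
  1. G → H → F ← R ← U → V — H:chain[blocks]; F:collider[open]; R:chain[blocks]; U:fork[open] ⇒ blocked
  2. G → H → V — H:chain[blocks] ⇒ blocked
  3. G → H ← L → V — H:collider[open]; L:fork[blocks] ⇒ blocked
  4. G → F ← H → V — F:collider[open]; H:fork[blocks] ⇒ blocked
  5. G → F ← H ← L → V — F:collider[open]; H:chain[blocks]; L:fork[blocks] ⇒ blocked
  6. G → F ← R ← U → V — F:collider[open]; R:chain[blocks]; U:fork[open] ⇒ blocked
All paths are blocked; G ⊥ V | {F, H, L, R} holds.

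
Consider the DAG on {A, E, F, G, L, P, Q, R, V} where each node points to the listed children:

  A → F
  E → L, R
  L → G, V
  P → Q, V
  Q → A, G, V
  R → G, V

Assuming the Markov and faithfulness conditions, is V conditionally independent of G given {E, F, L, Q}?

There are 6 undirected paths between V and G; checking each against the conditioning set {E, F, L, Q}:
Path 1: V ← Q → G
  Q is a fork here and Q is conditioned on, so the path is blocked at Q.
Path 2: V ← R → G
  R is a fork and R is not conditioned on — no node blocks this path, so it is active.
Path 3: V ← R ← E → L → G
  E is a fork here and E is conditioned on, so the path is blocked at E.
Path 4: V ← L → G
  L is a fork here and L is conditioned on, so the path is blocked at L.
Path 5: V ← L ← E → R → G
  L is a chain here and L is conditioned on, so the path is blocked at L.
Path 6: V ← P → Q → G
  Q is a chain here and Q is conditioned on, so the path is blocked at Q.
At least one path is unblocked, so d-separation fails.

No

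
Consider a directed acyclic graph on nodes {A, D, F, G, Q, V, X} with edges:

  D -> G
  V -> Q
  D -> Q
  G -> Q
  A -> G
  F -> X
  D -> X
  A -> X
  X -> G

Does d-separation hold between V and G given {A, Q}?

No

Enumerating the 4 paths from V to G and testing each for blocking by {A, Q}:
  1. V → Q ← D → G — Q:collider[open]; D:fork[open] ⇒ active
  2. V → Q ← D → X → G — Q:collider[open]; D:fork[open]; X:chain[open] ⇒ active
  3. V → Q ← D → X ← A → G — Q:collider[open]; D:fork[open]; X:collider[open]; A:fork[blocks] ⇒ blocked
  4. V → Q ← G — Q:collider[open] ⇒ active
At least one path is unblocked, so d-separation fails.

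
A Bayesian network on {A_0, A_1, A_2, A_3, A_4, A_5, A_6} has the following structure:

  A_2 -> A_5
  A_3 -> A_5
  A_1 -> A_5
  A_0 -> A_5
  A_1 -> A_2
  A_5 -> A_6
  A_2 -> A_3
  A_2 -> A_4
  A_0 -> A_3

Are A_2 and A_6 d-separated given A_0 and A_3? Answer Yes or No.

No

We examine all 4 paths between A_2 and A_6:
Path 1: A_2 → A_3 → A_5 → A_6
  A_3 is a chain here and A_3 is conditioned on, so the path is blocked at A_3.
Path 2: A_2 → A_3 ← A_0 → A_5 → A_6
  A_0 is a fork here and A_0 is conditioned on, so the path is blocked at A_0.
Path 3: A_2 → A_5 → A_6
  A_5 is a chain and A_5 is not conditioned on — no node blocks this path, so it is active.
Path 4: A_2 ← A_1 → A_5 → A_6
  A_1 is a fork and A_1 is not conditioned on; A_5 is a chain and A_5 is not conditioned on — no node blocks this path, so it is active.
At least one path is unblocked, so d-separation fails.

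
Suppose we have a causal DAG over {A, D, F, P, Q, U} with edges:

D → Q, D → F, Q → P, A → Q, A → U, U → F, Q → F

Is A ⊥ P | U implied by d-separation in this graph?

No

3 paths connect A and P; each must be blocked for d-separation to hold:
  1. A → Q → P — Q:chain[open] ⇒ active
  2. A → U → F ← Q → P — U:chain[blocks]; F:collider[blocks]; Q:fork[open] ⇒ blocked
  3. A → U → F ← D → Q → P — U:chain[blocks]; F:collider[blocks]; D:fork[open]; Q:chain[open] ⇒ blocked
At least one path is unblocked, so d-separation fails.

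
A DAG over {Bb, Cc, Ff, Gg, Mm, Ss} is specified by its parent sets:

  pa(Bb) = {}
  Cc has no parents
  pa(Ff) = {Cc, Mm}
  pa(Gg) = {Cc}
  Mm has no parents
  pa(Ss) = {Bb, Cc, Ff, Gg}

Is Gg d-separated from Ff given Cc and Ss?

No

We examine all 4 paths between Gg and Ff:
Path 1: Gg → Ss ← Ff
  Ss is a collider and Ss is conditioned on, which opens it — no node blocks this path, so it is active.
Path 2: Gg → Ss ← Cc → Ff
  Cc is a fork here and Cc is conditioned on, so the path is blocked at Cc.
Path 3: Gg ← Cc → Ff
  Cc is a fork here and Cc is conditioned on, so the path is blocked at Cc.
Path 4: Gg ← Cc → Ss ← Ff
  Cc is a fork here and Cc is conditioned on, so the path is blocked at Cc.
At least one path is unblocked, so d-separation fails.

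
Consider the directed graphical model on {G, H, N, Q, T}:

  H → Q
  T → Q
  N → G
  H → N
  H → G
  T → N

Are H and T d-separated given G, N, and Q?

No — H and T are not d-separated given {G, N, Q}.

There are 3 undirected paths between H and T; checking each against the conditioning set {G, N, Q}:
Path 1: H → N ← T
  N is a collider and N is conditioned on, which opens it — no node blocks this path, so it is active.
Path 2: H → Q ← T
  Q is a collider and Q is conditioned on, which opens it — no node blocks this path, so it is active.
Path 3: H → G ← N ← T
  N is a chain here and N is conditioned on, so the path is blocked at N.
Since the path H → N ← T is active, H and T are not d-separated given {G, N, Q}.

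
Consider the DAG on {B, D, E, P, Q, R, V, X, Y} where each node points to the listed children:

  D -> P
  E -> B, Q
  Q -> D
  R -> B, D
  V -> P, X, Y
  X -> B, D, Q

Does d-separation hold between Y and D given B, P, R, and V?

We examine all 6 paths between Y and D:
Path 1: Y ← V → P ← D
  V is a fork here and V is conditioned on, so the path is blocked at V.
Path 2: Y ← V → X → D
  V is a fork here and V is conditioned on, so the path is blocked at V.
Path 3: Y ← V → X → B ← E → Q → D
  V is a fork here and V is conditioned on, so the path is blocked at V.
Path 4: Y ← V → X → B ← R → D
  V is a fork here and V is conditioned on, so the path is blocked at V.
Path 5: Y ← V → X → Q ← E → B ← R → D
  V is a fork here and V is conditioned on, so the path is blocked at V.
Path 6: Y ← V → X → Q → D
  V is a fork here and V is conditioned on, so the path is blocked at V.
All paths are blocked; Y ⊥ D | {B, P, R, V} holds.

Yes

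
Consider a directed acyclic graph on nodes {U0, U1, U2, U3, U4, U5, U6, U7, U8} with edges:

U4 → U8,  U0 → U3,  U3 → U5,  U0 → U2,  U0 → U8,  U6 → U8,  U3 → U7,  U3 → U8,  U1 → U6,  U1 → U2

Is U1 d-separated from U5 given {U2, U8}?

We examine all 4 paths between U1 and U5:
Path 1: U1 → U2 ← U0 → U3 → U5
  U2 is a collider and U2 is conditioned on, which opens it; U0 is a fork and U0 is not conditioned on; U3 is a chain and U3 is not conditioned on — no node blocks this path, so it is active.
Path 2: U1 → U2 ← U0 → U8 ← U3 → U5
  U2 is a collider and U2 is conditioned on, which opens it; U0 is a fork and U0 is not conditioned on; U8 is a collider and U8 is conditioned on, which opens it; U3 is a fork and U3 is not conditioned on — no node blocks this path, so it is active.
Path 3: U1 → U6 → U8 ← U0 → U3 → U5
  U6 is a chain and U6 is not conditioned on; U8 is a collider and U8 is conditioned on, which opens it; U0 is a fork and U0 is not conditioned on; U3 is a chain and U3 is not conditioned on — no node blocks this path, so it is active.
Path 4: U1 → U6 → U8 ← U3 → U5
  U6 is a chain and U6 is not conditioned on; U8 is a collider and U8 is conditioned on, which opens it; U3 is a fork and U3 is not conditioned on — no node blocks this path, so it is active.
At least one path is unblocked, so d-separation fails.

No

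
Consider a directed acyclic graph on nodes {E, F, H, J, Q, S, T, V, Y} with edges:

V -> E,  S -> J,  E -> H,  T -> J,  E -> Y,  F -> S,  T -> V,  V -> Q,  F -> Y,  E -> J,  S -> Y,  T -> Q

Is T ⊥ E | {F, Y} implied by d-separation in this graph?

5 paths connect T and E; each must be blocked for d-separation to hold:
Path 1: T → J ← S → Y ← E
  J is a collider here and neither J nor any of its descendants is conditioned on, so the collider stays closed — the path is blocked at J.
Path 2: T → J ← S ← F → Y ← E
  J is a collider here and neither J nor any of its descendants is conditioned on, so the collider stays closed — the path is blocked at J.
Path 3: T → J ← E
  J is a collider here and neither J nor any of its descendants is conditioned on, so the collider stays closed — the path is blocked at J.
Path 4: T → Q ← V → E
  Q is a collider here and neither Q nor any of its descendants is conditioned on, so the collider stays closed — the path is blocked at Q.
Path 5: T → V → E
  V is a chain and V is not conditioned on — no node blocks this path, so it is active.
Because an active path exists, T and E are not d-separated.

No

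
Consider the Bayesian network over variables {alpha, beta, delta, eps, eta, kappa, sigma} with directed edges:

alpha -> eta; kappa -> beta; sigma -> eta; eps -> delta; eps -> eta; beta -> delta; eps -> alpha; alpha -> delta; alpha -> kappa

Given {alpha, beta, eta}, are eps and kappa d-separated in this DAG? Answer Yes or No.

Yes

6 paths connect eps and kappa; each must be blocked for d-separation to hold:
  1. eps → alpha → kappa — alpha:chain[blocks] ⇒ blocked
  2. eps → alpha → delta ← beta ← kappa — alpha:chain[blocks]; delta:collider[blocks]; beta:chain[blocks] ⇒ blocked
  3. eps → eta ← alpha → kappa — eta:collider[open]; alpha:fork[blocks] ⇒ blocked
  4. eps → eta ← alpha → delta ← beta ← kappa — eta:collider[open]; alpha:fork[blocks]; delta:collider[blocks]; beta:chain[blocks] ⇒ blocked
  5. eps → delta ← alpha → kappa — delta:collider[blocks]; alpha:fork[blocks] ⇒ blocked
  6. eps → delta ← beta ← kappa — delta:collider[blocks]; beta:chain[blocks] ⇒ blocked
All paths are blocked; eps ⊥ kappa | {alpha, beta, eta} holds.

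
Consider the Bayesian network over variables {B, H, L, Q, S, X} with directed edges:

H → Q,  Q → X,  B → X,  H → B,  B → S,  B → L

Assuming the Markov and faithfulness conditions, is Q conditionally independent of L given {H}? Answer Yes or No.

We examine all 2 paths between Q and L:
Path 1: Q ← H → B → L
  H is a fork here and H is conditioned on, so the path is blocked at H.
Path 2: Q → X ← B → L
  X is a collider here and neither X nor any of its descendants is conditioned on, so the collider stays closed — the path is blocked at X.
All paths are blocked; Q ⊥ L | {H} holds.

Yes — Q and L are d-separated given {H}.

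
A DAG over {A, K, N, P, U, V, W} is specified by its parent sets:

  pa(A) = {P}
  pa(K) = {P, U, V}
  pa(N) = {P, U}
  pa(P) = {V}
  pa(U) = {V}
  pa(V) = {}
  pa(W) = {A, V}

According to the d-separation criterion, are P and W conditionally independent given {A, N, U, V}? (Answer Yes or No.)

Yes

We examine all 6 paths between P and W:
  1. P ← V → W — V:fork[blocks] ⇒ blocked
  2. P → K ← V → W — K:collider[blocks]; V:fork[blocks] ⇒ blocked
  3. P → K ← U ← V → W — K:collider[blocks]; U:chain[blocks]; V:fork[blocks] ⇒ blocked
  4. P → A → W — A:chain[blocks] ⇒ blocked
  5. P → N ← U ← V → W — N:collider[open]; U:chain[blocks]; V:fork[blocks] ⇒ blocked
  6. P → N ← U → K ← V → W — N:collider[open]; U:fork[blocks]; K:collider[blocks]; V:fork[blocks] ⇒ blocked
Since every path is blocked, d-separation holds.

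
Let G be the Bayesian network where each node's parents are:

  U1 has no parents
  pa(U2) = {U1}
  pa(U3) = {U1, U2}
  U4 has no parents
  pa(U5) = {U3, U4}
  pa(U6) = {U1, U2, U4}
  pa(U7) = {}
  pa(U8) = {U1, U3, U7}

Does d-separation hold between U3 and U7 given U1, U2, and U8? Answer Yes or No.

No

We examine all 6 paths between U3 and U7:
  1. U3 ← U1 → U8 ← U7 — U1:fork[blocks]; U8:collider[open] ⇒ blocked
  2. U3 → U8 ← U7 — U8:collider[open] ⇒ active
  3. U3 → U5 ← U4 → U6 ← U1 → U8 ← U7 — U5:collider[blocks]; U4:fork[open]; U6:collider[blocks]; U1:fork[blocks]; U8:collider[open] ⇒ blocked
  4. U3 → U5 ← U4 → U6 ← U2 ← U1 → U8 ← U7 — U5:collider[blocks]; U4:fork[open]; U6:collider[blocks]; U2:chain[blocks]; U1:fork[blocks]; U8:collider[open] ⇒ blocked
  5. U3 ← U2 ← U1 → U8 ← U7 — U2:chain[blocks]; U1:fork[blocks]; U8:collider[open] ⇒ blocked
  6. U3 ← U2 → U6 ← U1 → U8 ← U7 — U2:fork[blocks]; U6:collider[blocks]; U1:fork[blocks]; U8:collider[open] ⇒ blocked
Because an active path exists, U3 and U7 are not d-separated.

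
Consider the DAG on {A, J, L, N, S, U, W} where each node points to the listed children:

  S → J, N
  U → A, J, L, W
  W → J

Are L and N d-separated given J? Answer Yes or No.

No — L and N are not d-separated given {J}.

There are 2 undirected paths between L and N; checking each against the conditioning set {J}:
Path 1: L ← U → J ← S → N
  U is a fork and U is not conditioned on; J is a collider and J is conditioned on, which opens it; S is a fork and S is not conditioned on — no node blocks this path, so it is active.
Path 2: L ← U → W → J ← S → N
  U is a fork and U is not conditioned on; W is a chain and W is not conditioned on; J is a collider and J is conditioned on, which opens it; S is a fork and S is not conditioned on — no node blocks this path, so it is active.
At least one path is unblocked, so d-separation fails.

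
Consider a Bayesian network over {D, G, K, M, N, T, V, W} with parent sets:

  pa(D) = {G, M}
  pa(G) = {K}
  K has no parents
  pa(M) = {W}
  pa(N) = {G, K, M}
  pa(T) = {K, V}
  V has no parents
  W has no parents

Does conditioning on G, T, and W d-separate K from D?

Yes — K and D are d-separated given {G, T, W}.

There are 4 undirected paths between K and D; checking each against the conditioning set {G, T, W}:
  1. K → G → N ← M → D — G:chain[blocks]; N:collider[blocks]; M:fork[open] ⇒ blocked
  2. K → G → D — G:chain[blocks] ⇒ blocked
  3. K → N ← M → D — N:collider[blocks]; M:fork[open] ⇒ blocked
  4. K → N ← G → D — N:collider[blocks]; G:fork[blocks] ⇒ blocked
Every path is blocked, so K and D are d-separated given {G, T, W}.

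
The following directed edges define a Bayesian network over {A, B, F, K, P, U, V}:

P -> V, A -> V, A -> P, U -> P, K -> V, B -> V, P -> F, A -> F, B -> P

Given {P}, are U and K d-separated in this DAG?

Enumerating the 4 paths from U to K and testing each for blocking by {P}:
  1. U → P ← A → V ← K — P:collider[open]; A:fork[open]; V:collider[blocks] ⇒ blocked
  2. U → P ← B → V ← K — P:collider[open]; B:fork[open]; V:collider[blocks] ⇒ blocked
  3. U → P → F ← A → V ← K — P:chain[blocks]; F:collider[blocks]; A:fork[open]; V:collider[blocks] ⇒ blocked
  4. U → P → V ← K — P:chain[blocks]; V:collider[blocks] ⇒ blocked
Since every path is blocked, d-separation holds.

Yes — U and K are d-separated given {P}.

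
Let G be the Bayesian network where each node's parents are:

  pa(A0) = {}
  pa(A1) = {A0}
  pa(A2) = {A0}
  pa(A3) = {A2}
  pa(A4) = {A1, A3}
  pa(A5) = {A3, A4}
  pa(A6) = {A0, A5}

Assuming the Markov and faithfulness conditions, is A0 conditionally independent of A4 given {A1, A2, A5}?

Yes — A0 and A4 are d-separated given {A1, A2, A5}.

5 paths connect A0 and A4; each must be blocked for d-separation to hold:
Path 1: A0 → A2 → A3 → A4
  A2 is a chain here and A2 is conditioned on, so the path is blocked at A2.
Path 2: A0 → A2 → A3 → A5 ← A4
  A2 is a chain here and A2 is conditioned on, so the path is blocked at A2.
Path 3: A0 → A1 → A4
  A1 is a chain here and A1 is conditioned on, so the path is blocked at A1.
Path 4: A0 → A6 ← A5 ← A4
  A6 is a collider here and neither A6 nor any of its descendants is conditioned on, so the collider stays closed — the path is blocked at A6.
Path 5: A0 → A6 ← A5 ← A3 → A4
  A6 is a collider here and neither A6 nor any of its descendants is conditioned on, so the collider stays closed — the path is blocked at A6.
Every path is blocked, so A0 and A4 are d-separated given {A1, A2, A5}.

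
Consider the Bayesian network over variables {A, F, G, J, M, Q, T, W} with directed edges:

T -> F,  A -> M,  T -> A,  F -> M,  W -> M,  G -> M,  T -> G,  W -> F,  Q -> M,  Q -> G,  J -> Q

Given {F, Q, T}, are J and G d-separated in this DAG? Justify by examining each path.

Yes

There are 5 undirected paths between J and G; checking each against the conditioning set {F, Q, T}:
  1. J → Q → M ← A ← T → G — Q:chain[blocks]; M:collider[blocks]; A:chain[open]; T:fork[blocks] ⇒ blocked
  2. J → Q → M ← G — Q:chain[blocks]; M:collider[blocks] ⇒ blocked
  3. J → Q → M ← W → F ← T → G — Q:chain[blocks]; M:collider[blocks]; W:fork[open]; F:collider[open]; T:fork[blocks] ⇒ blocked
  4. J → Q → M ← F ← T → G — Q:chain[blocks]; M:collider[blocks]; F:chain[blocks]; T:fork[blocks] ⇒ blocked
  5. J → Q → G — Q:chain[blocks] ⇒ blocked
Since every path is blocked, d-separation holds.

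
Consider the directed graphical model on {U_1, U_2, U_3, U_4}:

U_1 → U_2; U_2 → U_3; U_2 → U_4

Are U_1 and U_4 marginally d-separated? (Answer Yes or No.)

No — U_1 and U_4 are not d-separated given ∅.

The only undirected path from U_1 to U_4 is:
Path 1: U_1 → U_2 → U_4
  U_2 is a chain and U_2 is not conditioned on — no node blocks this path, so it is active.
Since the path U_1 → U_2 → U_4 is active, U_1 and U_4 are not d-separated given ∅.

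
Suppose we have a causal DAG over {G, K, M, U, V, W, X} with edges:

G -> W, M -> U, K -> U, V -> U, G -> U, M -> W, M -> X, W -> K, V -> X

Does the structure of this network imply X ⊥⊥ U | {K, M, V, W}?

We examine all 4 paths between X and U:
Path 1: X ← M → W → K → U
  M is a fork here and M is conditioned on, so the path is blocked at M.
Path 2: X ← M → W ← G → U
  M is a fork here and M is conditioned on, so the path is blocked at M.
Path 3: X ← M → U
  M is a fork here and M is conditioned on, so the path is blocked at M.
Path 4: X ← V → U
  V is a fork here and V is conditioned on, so the path is blocked at V.
Since every path is blocked, d-separation holds.

Yes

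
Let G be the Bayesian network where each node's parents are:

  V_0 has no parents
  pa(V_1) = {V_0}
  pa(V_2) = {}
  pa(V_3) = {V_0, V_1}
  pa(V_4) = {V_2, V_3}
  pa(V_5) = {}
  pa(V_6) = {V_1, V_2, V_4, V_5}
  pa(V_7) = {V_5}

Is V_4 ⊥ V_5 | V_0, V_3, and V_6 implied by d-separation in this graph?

No

We examine all 4 paths between V_4 and V_5:
Path 1: V_4 ← V_3 ← V_0 → V_1 → V_6 ← V_5
  V_3 is a chain here and V_3 is conditioned on, so the path is blocked at V_3.
Path 2: V_4 ← V_3 ← V_1 → V_6 ← V_5
  V_3 is a chain here and V_3 is conditioned on, so the path is blocked at V_3.
Path 3: V_4 → V_6 ← V_5
  V_6 is a collider and V_6 is conditioned on, which opens it — no node blocks this path, so it is active.
Path 4: V_4 ← V_2 → V_6 ← V_5
  V_2 is a fork and V_2 is not conditioned on; V_6 is a collider and V_6 is conditioned on, which opens it — no node blocks this path, so it is active.
Because an active path exists, V_4 and V_5 are not d-separated.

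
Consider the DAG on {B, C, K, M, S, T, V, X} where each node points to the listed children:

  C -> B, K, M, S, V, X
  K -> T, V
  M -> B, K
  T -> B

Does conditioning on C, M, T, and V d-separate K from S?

Yes — K and S are d-separated given {C, M, T, V}.

We examine all 6 paths between K and S:
Path 1: K → V ← C → S
  C is a fork here and C is conditioned on, so the path is blocked at C.
Path 2: K ← M → B ← C → S
  M is a fork here and M is conditioned on, so the path is blocked at M.
Path 3: K ← M ← C → S
  M is a chain here and M is conditioned on, so the path is blocked at M.
Path 4: K ← C → S
  C is a fork here and C is conditioned on, so the path is blocked at C.
Path 5: K → T → B ← M ← C → S
  T is a chain here and T is conditioned on, so the path is blocked at T.
Path 6: K → T → B ← C → S
  T is a chain here and T is conditioned on, so the path is blocked at T.
Since every path is blocked, d-separation holds.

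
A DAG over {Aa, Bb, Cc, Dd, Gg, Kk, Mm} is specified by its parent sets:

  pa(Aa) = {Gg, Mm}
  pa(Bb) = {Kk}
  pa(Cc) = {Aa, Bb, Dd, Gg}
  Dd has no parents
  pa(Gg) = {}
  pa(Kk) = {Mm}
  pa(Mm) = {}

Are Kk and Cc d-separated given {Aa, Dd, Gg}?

No

We examine all 3 paths between Kk and Cc:
Path 1: Kk ← Mm → Aa ← Gg → Cc
  Gg is a fork here and Gg is conditioned on, so the path is blocked at Gg.
Path 2: Kk ← Mm → Aa → Cc
  Aa is a chain here and Aa is conditioned on, so the path is blocked at Aa.
Path 3: Kk → Bb → Cc
  Bb is a chain and Bb is not conditioned on — no node blocks this path, so it is active.
Because an active path exists, Kk and Cc are not d-separated.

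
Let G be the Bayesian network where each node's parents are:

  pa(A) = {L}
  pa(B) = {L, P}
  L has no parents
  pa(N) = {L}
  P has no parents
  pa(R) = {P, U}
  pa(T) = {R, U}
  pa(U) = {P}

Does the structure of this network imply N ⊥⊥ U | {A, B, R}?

No

Enumerating the 3 paths from N to U and testing each for blocking by {A, B, R}:
  1. N ← L → B ← P → R → T ← U — L:fork[open]; B:collider[open]; P:fork[open]; R:chain[blocks]; T:collider[blocks] ⇒ blocked
  2. N ← L → B ← P → R ← U — L:fork[open]; B:collider[open]; P:fork[open]; R:collider[open] ⇒ active
  3. N ← L → B ← P → U — L:fork[open]; B:collider[open]; P:fork[open] ⇒ active
At least one path is unblocked, so d-separation fails.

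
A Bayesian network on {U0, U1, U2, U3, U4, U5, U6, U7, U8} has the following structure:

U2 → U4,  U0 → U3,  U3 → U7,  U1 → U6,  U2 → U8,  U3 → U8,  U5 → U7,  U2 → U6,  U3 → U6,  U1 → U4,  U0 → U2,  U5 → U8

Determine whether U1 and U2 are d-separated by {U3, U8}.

Enumerating the 5 paths from U1 to U2 and testing each for blocking by {U3, U8}:
  1. U1 → U6 ← U3 → U8 ← U2 — U6:collider[blocks]; U3:fork[blocks]; U8:collider[open] ⇒ blocked
  2. U1 → U6 ← U3 ← U0 → U2 — U6:collider[blocks]; U3:chain[blocks]; U0:fork[open] ⇒ blocked
  3. U1 → U6 ← U3 → U7 ← U5 → U8 ← U2 — U6:collider[blocks]; U3:fork[blocks]; U7:collider[blocks]; U5:fork[open]; U8:collider[open] ⇒ blocked
  4. U1 → U6 ← U2 — U6:collider[blocks] ⇒ blocked
  5. U1 → U4 ← U2 — U4:collider[blocks] ⇒ blocked
Since every path is blocked, d-separation holds.

Yes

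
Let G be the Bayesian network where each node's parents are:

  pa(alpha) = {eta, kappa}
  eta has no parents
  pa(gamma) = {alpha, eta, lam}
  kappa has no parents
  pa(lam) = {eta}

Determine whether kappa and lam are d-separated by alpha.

No

4 paths connect kappa and lam; each must be blocked for d-separation to hold:
Path 1: kappa → alpha ← eta → lam
  alpha is a collider and alpha is conditioned on, which opens it; eta is a fork and eta is not conditioned on — no node blocks this path, so it is active.
Path 2: kappa → alpha ← eta → gamma ← lam
  gamma is a collider here and neither gamma nor any of its descendants is conditioned on, so the collider stays closed — the path is blocked at gamma.
Path 3: kappa → alpha → gamma ← eta → lam
  alpha is a chain here and alpha is conditioned on, so the path is blocked at alpha.
Path 4: kappa → alpha → gamma ← lam
  alpha is a chain here and alpha is conditioned on, so the path is blocked at alpha.
Since the path kappa → alpha ← eta → lam is active, kappa and lam are not d-separated given {alpha}.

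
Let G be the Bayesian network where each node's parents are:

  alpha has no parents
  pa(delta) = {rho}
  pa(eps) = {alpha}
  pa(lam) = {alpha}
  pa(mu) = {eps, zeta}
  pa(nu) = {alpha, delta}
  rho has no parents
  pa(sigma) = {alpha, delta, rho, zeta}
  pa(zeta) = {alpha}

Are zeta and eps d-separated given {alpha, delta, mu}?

We examine all 5 paths between zeta and eps:
Path 1: zeta ← alpha → eps
  alpha is a fork here and alpha is conditioned on, so the path is blocked at alpha.
Path 2: zeta → sigma ← alpha → eps
  sigma is a collider here and neither sigma nor any of its descendants is conditioned on, so the collider stays closed — the path is blocked at sigma.
Path 3: zeta → sigma ← rho → delta → nu ← alpha → eps
  sigma is a collider here and neither sigma nor any of its descendants is conditioned on, so the collider stays closed — the path is blocked at sigma.
Path 4: zeta → sigma ← delta → nu ← alpha → eps
  sigma is a collider here and neither sigma nor any of its descendants is conditioned on, so the collider stays closed — the path is blocked at sigma.
Path 5: zeta → mu ← eps
  mu is a collider and mu is conditioned on, which opens it — no node blocks this path, so it is active.
Because an active path exists, zeta and eps are not d-separated.

No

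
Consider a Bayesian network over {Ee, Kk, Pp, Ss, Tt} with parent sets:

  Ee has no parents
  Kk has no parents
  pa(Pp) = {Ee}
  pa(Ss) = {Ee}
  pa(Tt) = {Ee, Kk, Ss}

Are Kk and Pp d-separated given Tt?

No

2 paths connect Kk and Pp; each must be blocked for d-separation to hold:
Path 1: Kk → Tt ← Ss ← Ee → Pp
  Tt is a collider and Tt is conditioned on, which opens it; Ss is a chain and Ss is not conditioned on; Ee is a fork and Ee is not conditioned on — no node blocks this path, so it is active.
Path 2: Kk → Tt ← Ee → Pp
  Tt is a collider and Tt is conditioned on, which opens it; Ee is a fork and Ee is not conditioned on — no node blocks this path, so it is active.
At least one path is unblocked, so d-separation fails.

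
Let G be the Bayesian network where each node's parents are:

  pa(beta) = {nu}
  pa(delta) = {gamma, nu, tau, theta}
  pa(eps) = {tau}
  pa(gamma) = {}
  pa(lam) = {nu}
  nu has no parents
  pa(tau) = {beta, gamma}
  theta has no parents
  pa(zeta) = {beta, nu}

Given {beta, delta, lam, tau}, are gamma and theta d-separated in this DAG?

There are 4 undirected paths between gamma and theta; checking each against the conditioning set {beta, delta, lam, tau}:
  1. gamma → tau ← beta → zeta ← nu → delta ← theta — tau:collider[open]; beta:fork[blocks]; zeta:collider[blocks]; nu:fork[open]; delta:collider[open] ⇒ blocked
  2. gamma → tau ← beta ← nu → delta ← theta — tau:collider[open]; beta:chain[blocks]; nu:fork[open]; delta:collider[open] ⇒ blocked
  3. gamma → tau → delta ← theta — tau:chain[blocks]; delta:collider[open] ⇒ blocked
  4. gamma → delta ← theta — delta:collider[open] ⇒ active
Because an active path exists, gamma and theta are not d-separated.

No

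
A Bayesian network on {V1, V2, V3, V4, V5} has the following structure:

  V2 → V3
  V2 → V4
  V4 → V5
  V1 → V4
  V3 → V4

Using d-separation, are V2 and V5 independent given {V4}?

We examine all 2 paths between V2 and V5:
Path 1: V2 → V4 → V5
  V4 is a chain here and V4 is conditioned on, so the path is blocked at V4.
Path 2: V2 → V3 → V4 → V5
  V4 is a chain here and V4 is conditioned on, so the path is blocked at V4.
All paths are blocked; V2 ⊥ V5 | {V4} holds.

Yes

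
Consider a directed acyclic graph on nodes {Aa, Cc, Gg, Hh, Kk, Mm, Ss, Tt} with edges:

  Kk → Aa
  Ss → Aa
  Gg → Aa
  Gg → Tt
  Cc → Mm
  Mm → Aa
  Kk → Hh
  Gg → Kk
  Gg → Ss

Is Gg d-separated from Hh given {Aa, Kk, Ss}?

Yes — Gg and Hh are d-separated given {Aa, Kk, Ss}.

There are 3 undirected paths between Gg and Hh; checking each against the conditioning set {Aa, Kk, Ss}:
Path 1: Gg → Aa ← Kk → Hh
  Kk is a fork here and Kk is conditioned on, so the path is blocked at Kk.
Path 2: Gg → Kk → Hh
  Kk is a chain here and Kk is conditioned on, so the path is blocked at Kk.
Path 3: Gg → Ss → Aa ← Kk → Hh
  Ss is a chain here and Ss is conditioned on, so the path is blocked at Ss.
All paths are blocked; Gg ⊥ Hh | {Aa, Kk, Ss} holds.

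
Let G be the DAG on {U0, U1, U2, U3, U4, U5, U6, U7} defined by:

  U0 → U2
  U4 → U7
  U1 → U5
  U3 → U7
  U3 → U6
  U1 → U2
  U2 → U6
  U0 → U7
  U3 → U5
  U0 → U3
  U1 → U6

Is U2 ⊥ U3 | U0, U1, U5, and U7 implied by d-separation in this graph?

We examine all 6 paths between U2 and U3:
  1. U2 → U6 ← U3 — U6:collider[blocks] ⇒ blocked
  2. U2 → U6 ← U1 → U5 ← U3 — U6:collider[blocks]; U1:fork[blocks]; U5:collider[open] ⇒ blocked
  3. U2 ← U0 → U3 — U0:fork[blocks] ⇒ blocked
  4. U2 ← U0 → U7 ← U3 — U0:fork[blocks]; U7:collider[open] ⇒ blocked
  5. U2 ← U1 → U6 ← U3 — U1:fork[blocks]; U6:collider[blocks] ⇒ blocked
  6. U2 ← U1 → U5 ← U3 — U1:fork[blocks]; U5:collider[open] ⇒ blocked
Since every path is blocked, d-separation holds.

Yes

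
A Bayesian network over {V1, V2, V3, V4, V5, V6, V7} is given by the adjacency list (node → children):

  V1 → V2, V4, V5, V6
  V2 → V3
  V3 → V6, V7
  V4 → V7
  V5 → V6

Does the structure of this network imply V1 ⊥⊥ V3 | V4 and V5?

There are 4 undirected paths between V1 and V3; checking each against the conditioning set {V4, V5}:
Path 1: V1 → V2 → V3
  V2 is a chain and V2 is not conditioned on — no node blocks this path, so it is active.
Path 2: V1 → V5 → V6 ← V3
  V5 is a chain here and V5 is conditioned on, so the path is blocked at V5.
Path 3: V1 → V6 ← V3
  V6 is a collider here and neither V6 nor any of its descendants is conditioned on, so the collider stays closed — the path is blocked at V6.
Path 4: V1 → V4 → V7 ← V3
  V4 is a chain here and V4 is conditioned on, so the path is blocked at V4.
At least one path is unblocked, so d-separation fails.

No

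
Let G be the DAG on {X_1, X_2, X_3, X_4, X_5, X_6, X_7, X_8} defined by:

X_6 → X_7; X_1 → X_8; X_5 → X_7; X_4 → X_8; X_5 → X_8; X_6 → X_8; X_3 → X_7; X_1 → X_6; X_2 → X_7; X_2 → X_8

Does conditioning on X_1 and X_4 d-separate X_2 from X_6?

Enumerating the 6 paths from X_2 to X_6 and testing each for blocking by {X_1, X_4}:
Path 1: X_2 → X_8 ← X_5 → X_7 ← X_6
  X_8 is a collider here and neither X_8 nor any of its descendants is conditioned on, so the collider stays closed — the path is blocked at X_8.
Path 2: X_2 → X_8 ← X_6
  X_8 is a collider here and neither X_8 nor any of its descendants is conditioned on, so the collider stays closed — the path is blocked at X_8.
Path 3: X_2 → X_8 ← X_1 → X_6
  X_8 is a collider here and neither X_8 nor any of its descendants is conditioned on, so the collider stays closed — the path is blocked at X_8.
Path 4: X_2 → X_7 ← X_5 → X_8 ← X_6
  X_7 is a collider here and neither X_7 nor any of its descendants is conditioned on, so the collider stays closed — the path is blocked at X_7.
Path 5: X_2 → X_7 ← X_5 → X_8 ← X_1 → X_6
  X_7 is a collider here and neither X_7 nor any of its descendants is conditioned on, so the collider stays closed — the path is blocked at X_7.
Path 6: X_2 → X_7 ← X_6
  X_7 is a collider here and neither X_7 nor any of its descendants is conditioned on, so the collider stays closed — the path is blocked at X_7.
Since every path is blocked, d-separation holds.

Yes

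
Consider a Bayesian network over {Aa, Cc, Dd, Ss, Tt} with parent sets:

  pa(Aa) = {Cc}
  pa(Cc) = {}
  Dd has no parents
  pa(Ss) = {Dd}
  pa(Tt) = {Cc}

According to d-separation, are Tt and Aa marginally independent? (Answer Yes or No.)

No

There is one path between Tt and Aa:
Path 1: Tt ← Cc → Aa
  Cc is a fork and Cc is not conditioned on — no node blocks this path, so it is active.
At least one path is unblocked, so d-separation fails.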